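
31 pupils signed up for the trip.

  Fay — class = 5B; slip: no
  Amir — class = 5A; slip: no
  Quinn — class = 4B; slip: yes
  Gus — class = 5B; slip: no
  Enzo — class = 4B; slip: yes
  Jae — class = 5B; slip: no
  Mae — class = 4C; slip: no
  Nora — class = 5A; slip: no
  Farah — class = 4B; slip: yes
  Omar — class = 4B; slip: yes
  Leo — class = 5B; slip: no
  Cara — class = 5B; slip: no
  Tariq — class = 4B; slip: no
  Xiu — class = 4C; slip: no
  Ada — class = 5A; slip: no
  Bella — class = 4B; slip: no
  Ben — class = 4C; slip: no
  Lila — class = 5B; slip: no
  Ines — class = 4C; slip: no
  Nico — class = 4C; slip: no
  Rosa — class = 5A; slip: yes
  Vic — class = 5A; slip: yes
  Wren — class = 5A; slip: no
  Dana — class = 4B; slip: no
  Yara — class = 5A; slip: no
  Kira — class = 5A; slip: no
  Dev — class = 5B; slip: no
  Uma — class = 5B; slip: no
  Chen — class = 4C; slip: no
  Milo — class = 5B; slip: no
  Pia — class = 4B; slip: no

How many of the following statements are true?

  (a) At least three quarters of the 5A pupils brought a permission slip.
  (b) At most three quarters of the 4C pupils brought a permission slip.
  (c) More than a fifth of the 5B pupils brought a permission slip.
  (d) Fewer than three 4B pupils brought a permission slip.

1

(a) 5A: |A| = 8, |A ∩ B| = 2; needs |A ∩ B| / |A| ≥ 3/4 — false.
(b) 4C: |A| = 6, |A ∩ B| = 0; needs |A ∩ B| / |A| ≤ 3/4 — true.
(c) 5B: |A| = 9, |A ∩ B| = 0; needs |A ∩ B| / |A| > 1/5 — false.
(d) 4B: |A| = 8, |A ∩ B| = 4; needs |A ∩ B| < 3 — false.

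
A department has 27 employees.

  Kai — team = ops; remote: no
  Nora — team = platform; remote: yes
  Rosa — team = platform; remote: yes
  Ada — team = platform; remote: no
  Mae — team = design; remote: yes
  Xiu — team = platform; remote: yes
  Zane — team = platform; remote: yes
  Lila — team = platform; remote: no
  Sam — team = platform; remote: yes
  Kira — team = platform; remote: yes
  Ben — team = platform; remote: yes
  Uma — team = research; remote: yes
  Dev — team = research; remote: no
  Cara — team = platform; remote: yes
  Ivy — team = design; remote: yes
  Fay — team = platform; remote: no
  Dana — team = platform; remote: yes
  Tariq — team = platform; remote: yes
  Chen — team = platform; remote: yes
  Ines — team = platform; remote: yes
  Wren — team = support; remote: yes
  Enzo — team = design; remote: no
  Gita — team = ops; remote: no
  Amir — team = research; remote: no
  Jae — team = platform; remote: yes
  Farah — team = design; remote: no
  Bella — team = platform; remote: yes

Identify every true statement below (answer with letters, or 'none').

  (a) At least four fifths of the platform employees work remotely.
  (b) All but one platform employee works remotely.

(a)

|A| = 17, |A ∩ B| = 14, |A ∖ B| = 3.
(a) |A ∩ B| / |A| ≥ 4/5: holds.
(b) |A ∖ B| = 1: fails.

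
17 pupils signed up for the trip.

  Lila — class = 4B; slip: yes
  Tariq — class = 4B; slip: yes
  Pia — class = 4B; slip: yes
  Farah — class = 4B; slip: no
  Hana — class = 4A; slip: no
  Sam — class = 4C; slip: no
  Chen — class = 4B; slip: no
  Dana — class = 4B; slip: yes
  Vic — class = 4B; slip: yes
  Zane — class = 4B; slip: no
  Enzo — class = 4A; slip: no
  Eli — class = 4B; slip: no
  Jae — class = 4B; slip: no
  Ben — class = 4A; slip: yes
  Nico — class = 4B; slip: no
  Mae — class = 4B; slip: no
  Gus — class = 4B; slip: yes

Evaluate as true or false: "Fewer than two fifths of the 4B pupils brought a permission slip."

False

The determiner here denotes the relation: |A ∩ B| / |A| < 2/5.
A (the restrictor) = {Lila, Tariq, Pia, Farah, Chen, Dana, Vic, Zane, Eli, Jae, Nico, Mae, Gus}, |A| = 13.
A ∩ B = {Lila, Tariq, Pia, Dana, Vic, Gus}, so |A ∩ B| = 6.
A ∖ B = {Farah, Chen, Zane, Eli, Jae, Nico, Mae}, so |A ∖ B| = 7.
|A ∩ B|/|A| = 6/13, so the statement is false.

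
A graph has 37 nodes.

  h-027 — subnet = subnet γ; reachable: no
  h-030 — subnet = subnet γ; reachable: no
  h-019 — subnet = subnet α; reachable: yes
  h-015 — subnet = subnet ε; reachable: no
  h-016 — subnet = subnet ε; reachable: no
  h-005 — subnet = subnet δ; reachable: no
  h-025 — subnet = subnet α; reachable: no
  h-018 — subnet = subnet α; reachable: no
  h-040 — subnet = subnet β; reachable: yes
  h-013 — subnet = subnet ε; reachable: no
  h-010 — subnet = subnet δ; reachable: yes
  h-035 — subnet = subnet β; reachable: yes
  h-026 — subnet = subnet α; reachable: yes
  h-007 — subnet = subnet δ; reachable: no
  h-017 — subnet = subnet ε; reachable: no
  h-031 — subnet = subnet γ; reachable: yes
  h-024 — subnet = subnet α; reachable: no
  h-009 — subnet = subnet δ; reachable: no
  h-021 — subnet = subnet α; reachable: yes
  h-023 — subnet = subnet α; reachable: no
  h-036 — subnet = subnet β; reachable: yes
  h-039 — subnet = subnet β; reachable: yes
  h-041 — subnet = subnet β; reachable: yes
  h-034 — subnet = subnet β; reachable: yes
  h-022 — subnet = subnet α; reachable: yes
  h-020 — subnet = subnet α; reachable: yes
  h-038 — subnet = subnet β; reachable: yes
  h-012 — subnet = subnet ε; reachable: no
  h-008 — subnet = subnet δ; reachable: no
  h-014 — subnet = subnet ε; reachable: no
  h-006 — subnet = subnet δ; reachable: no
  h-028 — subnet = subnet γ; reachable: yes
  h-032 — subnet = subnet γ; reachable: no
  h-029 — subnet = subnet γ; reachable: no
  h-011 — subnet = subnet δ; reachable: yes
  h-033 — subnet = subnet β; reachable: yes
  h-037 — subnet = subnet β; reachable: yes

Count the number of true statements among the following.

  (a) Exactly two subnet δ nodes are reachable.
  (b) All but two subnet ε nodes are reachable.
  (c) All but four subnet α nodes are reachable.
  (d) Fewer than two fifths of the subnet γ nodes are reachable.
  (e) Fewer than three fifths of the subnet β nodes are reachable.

3

(a) subnet δ: |A| = 7, |A ∩ B| = 2; needs |A ∩ B| = 2 — true.
(b) subnet ε: |A| = 6, |A ∩ B| = 0; needs |A ∖ B| = 2 — false.
(c) subnet α: |A| = 9, |A ∩ B| = 5; needs |A ∖ B| = 4 — true.
(d) subnet γ: |A| = 6, |A ∩ B| = 2; needs |A ∩ B| / |A| < 2/5 — true.
(e) subnet β: |A| = 9, |A ∩ B| = 9; needs |A ∩ B| / |A| < 3/5 — false.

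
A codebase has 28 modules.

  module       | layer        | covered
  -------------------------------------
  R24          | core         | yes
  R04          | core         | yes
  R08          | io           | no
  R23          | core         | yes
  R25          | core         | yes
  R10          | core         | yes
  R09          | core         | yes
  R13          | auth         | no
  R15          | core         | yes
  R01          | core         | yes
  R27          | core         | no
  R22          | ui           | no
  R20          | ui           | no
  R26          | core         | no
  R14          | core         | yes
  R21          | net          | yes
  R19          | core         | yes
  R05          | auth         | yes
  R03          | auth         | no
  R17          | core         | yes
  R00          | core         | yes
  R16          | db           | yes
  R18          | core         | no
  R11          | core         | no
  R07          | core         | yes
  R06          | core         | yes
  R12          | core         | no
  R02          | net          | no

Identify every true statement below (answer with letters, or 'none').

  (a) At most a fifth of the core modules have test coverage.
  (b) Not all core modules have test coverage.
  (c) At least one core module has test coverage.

(b), (c)

|A| = 19, |A ∩ B| = 14, |A ∖ B| = 5.
(a) |A ∩ B| / |A| ≤ 1/5: fails.
(b) A ⊄ B (|A ∖ B| ≥ 1): holds.
(c) A ∩ B ≠ ∅ (|A ∩ B| ≥ 1): holds.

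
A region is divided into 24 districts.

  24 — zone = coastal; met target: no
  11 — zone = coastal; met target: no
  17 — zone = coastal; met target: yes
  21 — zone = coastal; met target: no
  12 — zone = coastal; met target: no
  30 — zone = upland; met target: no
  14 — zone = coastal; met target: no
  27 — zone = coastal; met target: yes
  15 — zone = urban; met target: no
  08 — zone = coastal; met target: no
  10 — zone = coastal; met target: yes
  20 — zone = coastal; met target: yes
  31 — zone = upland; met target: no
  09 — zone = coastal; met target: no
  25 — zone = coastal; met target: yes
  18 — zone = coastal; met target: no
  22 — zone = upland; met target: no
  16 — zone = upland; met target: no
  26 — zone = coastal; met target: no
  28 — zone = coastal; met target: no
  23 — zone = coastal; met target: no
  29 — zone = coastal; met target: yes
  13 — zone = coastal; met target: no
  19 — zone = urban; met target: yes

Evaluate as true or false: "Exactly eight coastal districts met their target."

False

'Exactly eight coastal districts met their target' holds iff |A ∩ B| = 8.
|A| = 18, |A ∩ B| = 6, |A ∖ B| = 12.
|A ∩ B| = 6, so the statement is false.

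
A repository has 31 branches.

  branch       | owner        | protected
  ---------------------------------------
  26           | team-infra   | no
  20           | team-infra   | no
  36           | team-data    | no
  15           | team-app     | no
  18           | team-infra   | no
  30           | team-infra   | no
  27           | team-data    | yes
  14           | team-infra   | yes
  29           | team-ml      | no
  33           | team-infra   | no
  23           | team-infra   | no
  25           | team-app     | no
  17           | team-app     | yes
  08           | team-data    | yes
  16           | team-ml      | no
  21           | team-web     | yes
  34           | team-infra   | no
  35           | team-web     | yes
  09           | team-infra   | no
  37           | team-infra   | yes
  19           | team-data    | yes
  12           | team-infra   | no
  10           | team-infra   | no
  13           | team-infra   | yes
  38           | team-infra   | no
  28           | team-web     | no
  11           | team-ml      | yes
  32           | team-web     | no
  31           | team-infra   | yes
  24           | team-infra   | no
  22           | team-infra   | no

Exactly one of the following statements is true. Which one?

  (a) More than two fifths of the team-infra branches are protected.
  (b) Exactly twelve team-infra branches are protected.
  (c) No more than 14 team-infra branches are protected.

|A| = 17, |A ∩ B| = 4, |A ∖ B| = 13.
(a) requires |A ∩ B| / |A| > 2/5: false.
(b) requires |A ∩ B| = 12: false.
(c) requires |A ∩ B| ≤ 14: true.

(c)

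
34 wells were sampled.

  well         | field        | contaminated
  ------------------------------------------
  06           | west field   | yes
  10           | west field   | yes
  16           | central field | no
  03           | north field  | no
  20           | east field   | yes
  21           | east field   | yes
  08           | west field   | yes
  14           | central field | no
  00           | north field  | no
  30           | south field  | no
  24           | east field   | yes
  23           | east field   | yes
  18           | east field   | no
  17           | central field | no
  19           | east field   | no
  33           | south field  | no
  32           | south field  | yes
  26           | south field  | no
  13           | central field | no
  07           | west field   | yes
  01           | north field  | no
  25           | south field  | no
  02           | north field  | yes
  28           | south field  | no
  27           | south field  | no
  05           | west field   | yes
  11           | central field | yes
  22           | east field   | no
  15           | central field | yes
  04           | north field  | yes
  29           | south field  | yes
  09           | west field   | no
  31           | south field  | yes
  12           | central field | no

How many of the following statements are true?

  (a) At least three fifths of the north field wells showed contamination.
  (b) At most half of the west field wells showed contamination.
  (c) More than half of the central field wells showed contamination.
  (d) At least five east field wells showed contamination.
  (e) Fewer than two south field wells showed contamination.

0

(a) north field: |A| = 5, |A ∩ B| = 2; needs |A ∩ B| / |A| ≥ 3/5 — false.
(b) west field: |A| = 6, |A ∩ B| = 5; needs |A ∩ B| ≤ |A ∖ B| — false.
(c) central field: |A| = 7, |A ∩ B| = 2; needs |A ∩ B| > |A ∖ B| — false.
(d) east field: |A| = 7, |A ∩ B| = 4; needs |A ∩ B| ≥ 5 — false.
(e) south field: |A| = 9, |A ∩ B| = 3; needs |A ∩ B| < 2 — false.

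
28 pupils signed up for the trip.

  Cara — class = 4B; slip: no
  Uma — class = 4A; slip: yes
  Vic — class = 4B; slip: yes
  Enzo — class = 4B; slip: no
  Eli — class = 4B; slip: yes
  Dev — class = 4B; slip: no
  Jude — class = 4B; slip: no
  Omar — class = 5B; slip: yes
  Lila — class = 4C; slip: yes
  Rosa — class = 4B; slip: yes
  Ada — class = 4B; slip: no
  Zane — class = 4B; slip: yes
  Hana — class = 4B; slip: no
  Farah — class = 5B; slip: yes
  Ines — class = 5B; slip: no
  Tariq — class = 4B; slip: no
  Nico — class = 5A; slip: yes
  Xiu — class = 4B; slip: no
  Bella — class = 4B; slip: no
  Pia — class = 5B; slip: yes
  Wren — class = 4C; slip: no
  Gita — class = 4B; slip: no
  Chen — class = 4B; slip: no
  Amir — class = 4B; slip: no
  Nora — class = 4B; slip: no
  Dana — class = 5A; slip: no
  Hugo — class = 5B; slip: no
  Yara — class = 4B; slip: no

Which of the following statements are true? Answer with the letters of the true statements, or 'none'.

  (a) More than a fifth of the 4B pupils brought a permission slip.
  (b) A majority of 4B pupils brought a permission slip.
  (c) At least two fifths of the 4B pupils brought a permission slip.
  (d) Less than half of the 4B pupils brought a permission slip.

|A| = 18, |A ∩ B| = 4, |A ∖ B| = 14.
(a) |A ∩ B| / |A| > 1/5: holds.
(b) |A ∩ B| > |A ∖ B|: fails.
(c) |A ∩ B| / |A| ≥ 2/5: fails.
(d) |A ∩ B| < |A ∖ B|: holds.

(a), (d)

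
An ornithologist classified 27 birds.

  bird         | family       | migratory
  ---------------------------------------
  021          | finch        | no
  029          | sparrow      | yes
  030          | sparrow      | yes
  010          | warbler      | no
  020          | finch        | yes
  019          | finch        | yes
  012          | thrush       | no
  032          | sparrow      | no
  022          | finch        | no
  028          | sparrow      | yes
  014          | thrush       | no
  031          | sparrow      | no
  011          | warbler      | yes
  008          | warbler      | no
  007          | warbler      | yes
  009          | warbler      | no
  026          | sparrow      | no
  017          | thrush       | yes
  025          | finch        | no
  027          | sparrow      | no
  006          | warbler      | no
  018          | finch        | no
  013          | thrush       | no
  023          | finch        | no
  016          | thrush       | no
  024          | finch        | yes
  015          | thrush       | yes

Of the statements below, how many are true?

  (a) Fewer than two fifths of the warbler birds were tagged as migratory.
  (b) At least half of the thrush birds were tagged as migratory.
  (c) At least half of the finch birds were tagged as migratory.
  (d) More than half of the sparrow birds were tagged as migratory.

(a) warbler: |A| = 6, |A ∩ B| = 2; needs |A ∩ B| / |A| < 2/5 — true.
(b) thrush: |A| = 6, |A ∩ B| = 2; needs |A ∩ B| ≥ |A ∖ B| — false.
(c) finch: |A| = 8, |A ∩ B| = 3; needs |A ∩ B| ≥ |A ∖ B| — false.
(d) sparrow: |A| = 7, |A ∩ B| = 3; needs |A ∩ B| > |A ∖ B| — false.

1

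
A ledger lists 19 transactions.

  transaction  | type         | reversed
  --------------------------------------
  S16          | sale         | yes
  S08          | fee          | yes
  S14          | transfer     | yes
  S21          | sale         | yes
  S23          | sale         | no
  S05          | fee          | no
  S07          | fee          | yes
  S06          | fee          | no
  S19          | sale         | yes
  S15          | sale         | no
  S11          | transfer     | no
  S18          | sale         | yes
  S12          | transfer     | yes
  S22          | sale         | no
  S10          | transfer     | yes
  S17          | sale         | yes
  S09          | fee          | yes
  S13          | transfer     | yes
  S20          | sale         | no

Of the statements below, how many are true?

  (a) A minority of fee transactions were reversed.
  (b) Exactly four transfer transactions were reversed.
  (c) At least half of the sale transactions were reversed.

2

(a) fee: |A| = 5, |A ∩ B| = 3; needs |A ∩ B| < |A ∖ B| — false.
(b) transfer: |A| = 5, |A ∩ B| = 4; needs |A ∩ B| = 4 — true.
(c) sale: |A| = 9, |A ∩ B| = 5; needs |A ∩ B| ≥ |A ∖ B| — true.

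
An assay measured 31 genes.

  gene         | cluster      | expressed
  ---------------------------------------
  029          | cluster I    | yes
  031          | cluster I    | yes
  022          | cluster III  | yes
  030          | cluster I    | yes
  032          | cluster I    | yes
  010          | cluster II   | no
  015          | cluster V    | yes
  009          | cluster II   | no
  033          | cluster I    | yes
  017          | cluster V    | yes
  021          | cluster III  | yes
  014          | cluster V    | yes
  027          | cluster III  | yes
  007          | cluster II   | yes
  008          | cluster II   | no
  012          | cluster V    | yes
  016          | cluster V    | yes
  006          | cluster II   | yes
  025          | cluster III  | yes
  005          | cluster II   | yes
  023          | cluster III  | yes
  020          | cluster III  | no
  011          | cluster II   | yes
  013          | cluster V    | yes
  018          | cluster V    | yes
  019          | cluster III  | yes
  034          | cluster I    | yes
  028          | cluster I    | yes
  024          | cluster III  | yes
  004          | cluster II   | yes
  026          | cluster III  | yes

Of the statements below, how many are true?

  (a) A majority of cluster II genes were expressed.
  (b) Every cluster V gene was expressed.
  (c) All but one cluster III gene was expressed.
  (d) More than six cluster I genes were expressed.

(a) cluster II: |A| = 8, |A ∩ B| = 5; needs |A ∩ B| > |A ∖ B| — true.
(b) cluster V: |A| = 7, |A ∩ B| = 7; needs A ⊆ B, i.e. every element of A is in B (|A ∖ B| = 0) — true.
(c) cluster III: |A| = 9, |A ∩ B| = 8; needs |A ∖ B| = 1 — true.
(d) cluster I: |A| = 7, |A ∩ B| = 7; needs |A ∩ B| > 6 — true.

4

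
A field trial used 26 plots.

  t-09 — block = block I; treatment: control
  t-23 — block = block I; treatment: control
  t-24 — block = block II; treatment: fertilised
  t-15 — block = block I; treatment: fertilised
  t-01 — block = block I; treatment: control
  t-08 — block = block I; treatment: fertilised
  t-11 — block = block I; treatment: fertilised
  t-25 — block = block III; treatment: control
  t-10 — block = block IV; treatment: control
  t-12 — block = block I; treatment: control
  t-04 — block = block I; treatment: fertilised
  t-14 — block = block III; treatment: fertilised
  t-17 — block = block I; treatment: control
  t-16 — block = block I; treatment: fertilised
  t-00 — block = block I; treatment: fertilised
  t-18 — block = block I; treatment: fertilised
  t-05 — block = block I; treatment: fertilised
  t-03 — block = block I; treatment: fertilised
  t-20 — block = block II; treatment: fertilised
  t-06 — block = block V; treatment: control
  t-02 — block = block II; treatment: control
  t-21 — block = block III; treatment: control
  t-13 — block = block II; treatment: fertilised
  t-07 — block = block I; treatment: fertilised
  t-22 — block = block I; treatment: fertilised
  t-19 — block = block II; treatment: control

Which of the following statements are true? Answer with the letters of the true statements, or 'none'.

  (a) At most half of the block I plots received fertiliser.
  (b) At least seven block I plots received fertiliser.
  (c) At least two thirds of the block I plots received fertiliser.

|A| = 16, |A ∩ B| = 11, |A ∖ B| = 5.
(a) |A ∩ B| ≤ |A ∖ B|: fails.
(b) |A ∩ B| ≥ 7: holds.
(c) |A ∩ B| / |A| ≥ 2/3: holds.

(b), (c)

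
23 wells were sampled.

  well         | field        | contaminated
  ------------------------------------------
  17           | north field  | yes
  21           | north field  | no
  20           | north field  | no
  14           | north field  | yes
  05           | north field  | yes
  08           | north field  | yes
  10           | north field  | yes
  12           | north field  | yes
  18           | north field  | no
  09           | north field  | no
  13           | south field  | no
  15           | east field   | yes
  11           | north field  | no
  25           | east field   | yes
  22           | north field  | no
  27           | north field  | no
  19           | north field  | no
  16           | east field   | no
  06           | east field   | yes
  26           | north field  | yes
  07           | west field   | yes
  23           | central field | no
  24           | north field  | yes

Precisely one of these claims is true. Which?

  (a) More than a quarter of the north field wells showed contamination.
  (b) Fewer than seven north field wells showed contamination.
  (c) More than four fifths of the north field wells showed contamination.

(a)

|A| = 16, |A ∩ B| = 8, |A ∖ B| = 8.
(a) requires |A ∩ B| / |A| > 1/4: true.
(b) requires |A ∩ B| < 7: false.
(c) requires |A ∩ B| / |A| > 4/5: false.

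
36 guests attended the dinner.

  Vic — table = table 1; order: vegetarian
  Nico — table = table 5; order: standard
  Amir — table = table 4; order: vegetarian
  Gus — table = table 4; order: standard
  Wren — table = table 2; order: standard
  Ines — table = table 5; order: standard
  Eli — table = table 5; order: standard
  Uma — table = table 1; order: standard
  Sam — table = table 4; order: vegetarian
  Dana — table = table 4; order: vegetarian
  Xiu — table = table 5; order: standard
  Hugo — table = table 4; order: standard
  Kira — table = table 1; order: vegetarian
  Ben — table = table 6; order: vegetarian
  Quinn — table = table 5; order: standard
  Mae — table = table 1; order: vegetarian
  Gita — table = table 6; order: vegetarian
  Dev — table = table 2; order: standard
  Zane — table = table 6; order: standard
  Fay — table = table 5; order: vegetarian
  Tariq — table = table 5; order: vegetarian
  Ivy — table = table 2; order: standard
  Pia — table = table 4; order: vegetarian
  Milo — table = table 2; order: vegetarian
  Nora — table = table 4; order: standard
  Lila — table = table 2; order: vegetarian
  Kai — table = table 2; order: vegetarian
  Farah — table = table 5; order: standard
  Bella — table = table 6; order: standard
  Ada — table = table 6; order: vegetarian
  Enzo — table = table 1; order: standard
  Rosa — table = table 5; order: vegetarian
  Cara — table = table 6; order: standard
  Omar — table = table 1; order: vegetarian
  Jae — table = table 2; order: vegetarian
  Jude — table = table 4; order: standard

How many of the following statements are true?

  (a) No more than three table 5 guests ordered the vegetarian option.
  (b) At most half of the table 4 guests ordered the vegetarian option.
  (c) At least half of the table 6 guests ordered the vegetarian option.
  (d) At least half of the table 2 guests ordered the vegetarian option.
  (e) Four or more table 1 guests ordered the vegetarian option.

5

(a) table 5: |A| = 9, |A ∩ B| = 3; needs |A ∩ B| ≤ 3 — true.
(b) table 4: |A| = 8, |A ∩ B| = 4; needs |A ∩ B| ≤ |A ∖ B| — true.
(c) table 6: |A| = 6, |A ∩ B| = 3; needs |A ∩ B| ≥ |A ∖ B| — true.
(d) table 2: |A| = 7, |A ∩ B| = 4; needs |A ∩ B| ≥ |A ∖ B| — true.
(e) table 1: |A| = 6, |A ∩ B| = 4; needs |A ∩ B| ≥ 4 — true.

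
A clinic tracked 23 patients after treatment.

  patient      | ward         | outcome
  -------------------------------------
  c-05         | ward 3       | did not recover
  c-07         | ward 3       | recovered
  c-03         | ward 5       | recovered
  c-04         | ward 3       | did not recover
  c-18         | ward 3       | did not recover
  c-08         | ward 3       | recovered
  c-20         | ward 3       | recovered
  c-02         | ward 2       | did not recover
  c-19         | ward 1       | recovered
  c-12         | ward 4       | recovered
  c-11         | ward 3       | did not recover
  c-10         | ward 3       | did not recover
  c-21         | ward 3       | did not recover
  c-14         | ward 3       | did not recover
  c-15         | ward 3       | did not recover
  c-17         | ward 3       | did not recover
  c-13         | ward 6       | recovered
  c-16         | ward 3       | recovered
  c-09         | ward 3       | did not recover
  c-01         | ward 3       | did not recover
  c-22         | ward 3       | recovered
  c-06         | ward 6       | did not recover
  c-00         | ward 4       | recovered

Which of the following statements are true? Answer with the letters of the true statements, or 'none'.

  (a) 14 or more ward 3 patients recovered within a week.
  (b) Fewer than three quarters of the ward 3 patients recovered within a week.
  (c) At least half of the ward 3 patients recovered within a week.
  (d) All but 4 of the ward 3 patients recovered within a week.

(b)

|A| = 16, |A ∩ B| = 5, |A ∖ B| = 11.
(a) |A ∩ B| ≥ 14: fails.
(b) |A ∩ B| / |A| < 3/4: holds.
(c) |A ∩ B| ≥ |A ∖ B|: fails.
(d) |A ∖ B| = 4: fails.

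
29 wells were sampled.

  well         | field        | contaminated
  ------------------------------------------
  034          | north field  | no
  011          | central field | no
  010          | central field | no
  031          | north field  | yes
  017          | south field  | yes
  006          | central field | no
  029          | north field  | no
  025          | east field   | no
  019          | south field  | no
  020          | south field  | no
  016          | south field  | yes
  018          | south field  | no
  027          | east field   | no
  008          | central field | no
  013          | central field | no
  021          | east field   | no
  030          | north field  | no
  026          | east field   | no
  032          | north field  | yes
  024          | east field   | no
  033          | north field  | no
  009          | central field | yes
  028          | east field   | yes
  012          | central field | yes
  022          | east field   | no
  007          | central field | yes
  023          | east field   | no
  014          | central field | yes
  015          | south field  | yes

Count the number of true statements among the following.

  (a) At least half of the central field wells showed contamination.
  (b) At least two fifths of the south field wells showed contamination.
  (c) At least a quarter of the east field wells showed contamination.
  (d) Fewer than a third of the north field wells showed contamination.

(a) central field: |A| = 9, |A ∩ B| = 4; needs |A ∩ B| ≥ |A ∖ B| — false.
(b) south field: |A| = 6, |A ∩ B| = 3; needs |A ∩ B| / |A| ≥ 2/5 — true.
(c) east field: |A| = 8, |A ∩ B| = 1; needs |A ∩ B| / |A| ≥ 1/4 — false.
(d) north field: |A| = 6, |A ∩ B| = 2; needs |A ∩ B| / |A| < 1/3 — false.

1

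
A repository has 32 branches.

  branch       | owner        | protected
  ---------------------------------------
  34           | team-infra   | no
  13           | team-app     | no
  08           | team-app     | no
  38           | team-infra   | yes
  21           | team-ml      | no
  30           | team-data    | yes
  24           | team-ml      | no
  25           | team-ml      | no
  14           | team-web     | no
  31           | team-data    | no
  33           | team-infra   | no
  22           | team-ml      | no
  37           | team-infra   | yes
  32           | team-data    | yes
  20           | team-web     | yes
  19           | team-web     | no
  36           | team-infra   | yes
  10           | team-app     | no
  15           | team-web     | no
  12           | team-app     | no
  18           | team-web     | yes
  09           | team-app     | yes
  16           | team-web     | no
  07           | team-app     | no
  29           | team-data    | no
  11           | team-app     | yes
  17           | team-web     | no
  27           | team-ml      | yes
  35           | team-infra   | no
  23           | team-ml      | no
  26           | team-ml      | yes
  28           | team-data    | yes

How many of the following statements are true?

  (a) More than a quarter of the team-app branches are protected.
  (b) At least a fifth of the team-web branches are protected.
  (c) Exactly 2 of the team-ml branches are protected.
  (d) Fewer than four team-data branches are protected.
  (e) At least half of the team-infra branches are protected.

(a) team-app: |A| = 7, |A ∩ B| = 2; needs |A ∩ B| / |A| > 1/4 — true.
(b) team-web: |A| = 7, |A ∩ B| = 2; needs |A ∩ B| / |A| ≥ 1/5 — true.
(c) team-ml: |A| = 7, |A ∩ B| = 2; needs |A ∩ B| = 2 — true.
(d) team-data: |A| = 5, |A ∩ B| = 3; needs |A ∩ B| < 4 — true.
(e) team-infra: |A| = 6, |A ∩ B| = 3; needs |A ∩ B| ≥ |A ∖ B| — true.

5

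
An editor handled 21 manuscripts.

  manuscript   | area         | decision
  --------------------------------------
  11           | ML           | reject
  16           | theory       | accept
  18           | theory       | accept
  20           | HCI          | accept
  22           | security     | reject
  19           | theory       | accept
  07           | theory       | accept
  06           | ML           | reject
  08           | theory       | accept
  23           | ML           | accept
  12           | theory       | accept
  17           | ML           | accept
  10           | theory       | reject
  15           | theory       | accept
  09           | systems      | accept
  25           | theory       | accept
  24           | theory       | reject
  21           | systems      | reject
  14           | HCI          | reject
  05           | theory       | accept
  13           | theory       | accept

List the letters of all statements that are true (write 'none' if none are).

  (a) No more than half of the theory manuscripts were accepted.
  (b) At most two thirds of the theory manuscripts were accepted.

none

|A| = 12, |A ∩ B| = 10, |A ∖ B| = 2.
(a) |A ∩ B| ≤ |A ∖ B|: fails.
(b) |A ∩ B| / |A| ≤ 2/3: fails.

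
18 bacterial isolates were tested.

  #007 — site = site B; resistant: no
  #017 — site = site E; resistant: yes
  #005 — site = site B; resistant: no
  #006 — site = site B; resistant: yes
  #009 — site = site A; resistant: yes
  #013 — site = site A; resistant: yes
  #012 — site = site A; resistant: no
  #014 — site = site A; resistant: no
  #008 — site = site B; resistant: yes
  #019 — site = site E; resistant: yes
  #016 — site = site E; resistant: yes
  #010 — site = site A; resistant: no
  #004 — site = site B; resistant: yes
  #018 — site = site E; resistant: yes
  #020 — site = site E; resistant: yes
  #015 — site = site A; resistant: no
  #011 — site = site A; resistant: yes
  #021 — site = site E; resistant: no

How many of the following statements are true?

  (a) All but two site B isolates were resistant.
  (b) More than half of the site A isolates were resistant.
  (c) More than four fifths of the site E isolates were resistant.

(a) site B: |A| = 5, |A ∩ B| = 3; needs |A ∖ B| = 2 — true.
(b) site A: |A| = 7, |A ∩ B| = 3; needs |A ∩ B| > |A ∖ B| — false.
(c) site E: |A| = 6, |A ∩ B| = 5; needs |A ∩ B| / |A| > 4/5 — true.

2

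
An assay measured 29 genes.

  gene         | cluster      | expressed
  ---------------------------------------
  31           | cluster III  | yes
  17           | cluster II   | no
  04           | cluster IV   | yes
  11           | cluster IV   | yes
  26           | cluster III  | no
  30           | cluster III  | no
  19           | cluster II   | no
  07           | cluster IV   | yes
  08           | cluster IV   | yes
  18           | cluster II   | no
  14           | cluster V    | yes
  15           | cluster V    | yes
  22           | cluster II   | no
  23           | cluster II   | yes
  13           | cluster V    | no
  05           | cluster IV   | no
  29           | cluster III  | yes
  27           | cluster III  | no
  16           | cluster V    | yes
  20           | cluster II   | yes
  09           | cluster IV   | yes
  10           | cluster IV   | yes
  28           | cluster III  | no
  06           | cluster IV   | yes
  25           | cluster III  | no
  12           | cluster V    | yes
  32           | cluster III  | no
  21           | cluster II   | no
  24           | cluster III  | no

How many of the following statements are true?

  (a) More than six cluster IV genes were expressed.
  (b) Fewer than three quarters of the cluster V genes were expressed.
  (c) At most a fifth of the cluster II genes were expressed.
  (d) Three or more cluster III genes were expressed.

1

(a) cluster IV: |A| = 8, |A ∩ B| = 7; needs |A ∩ B| > 6 — true.
(b) cluster V: |A| = 5, |A ∩ B| = 4; needs |A ∩ B| / |A| < 3/4 — false.
(c) cluster II: |A| = 7, |A ∩ B| = 2; needs |A ∩ B| / |A| ≤ 1/5 — false.
(d) cluster III: |A| = 9, |A ∩ B| = 2; needs |A ∩ B| ≥ 3 — false.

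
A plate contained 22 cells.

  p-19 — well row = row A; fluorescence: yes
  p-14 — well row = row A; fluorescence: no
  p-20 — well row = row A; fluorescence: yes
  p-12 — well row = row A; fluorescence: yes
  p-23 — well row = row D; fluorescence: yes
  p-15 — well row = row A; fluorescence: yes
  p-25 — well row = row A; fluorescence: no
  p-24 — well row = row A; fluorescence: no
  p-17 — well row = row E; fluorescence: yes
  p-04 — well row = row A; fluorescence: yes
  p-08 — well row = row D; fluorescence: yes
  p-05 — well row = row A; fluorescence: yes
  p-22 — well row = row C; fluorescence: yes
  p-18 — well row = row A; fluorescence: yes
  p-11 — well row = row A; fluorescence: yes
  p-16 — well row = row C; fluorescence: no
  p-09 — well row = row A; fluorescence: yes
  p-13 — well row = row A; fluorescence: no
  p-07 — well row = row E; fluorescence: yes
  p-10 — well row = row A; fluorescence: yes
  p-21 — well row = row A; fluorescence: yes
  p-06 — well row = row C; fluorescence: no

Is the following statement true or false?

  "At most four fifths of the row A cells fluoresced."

True

'At most four fifths of the row A cells fluoresced' holds iff |A ∩ B| / |A| ≤ 4/5.
|A| = 15, |A ∩ B| = 11, |A ∖ B| = 4.
|A ∩ B|/|A| = 11/15, so the statement is true.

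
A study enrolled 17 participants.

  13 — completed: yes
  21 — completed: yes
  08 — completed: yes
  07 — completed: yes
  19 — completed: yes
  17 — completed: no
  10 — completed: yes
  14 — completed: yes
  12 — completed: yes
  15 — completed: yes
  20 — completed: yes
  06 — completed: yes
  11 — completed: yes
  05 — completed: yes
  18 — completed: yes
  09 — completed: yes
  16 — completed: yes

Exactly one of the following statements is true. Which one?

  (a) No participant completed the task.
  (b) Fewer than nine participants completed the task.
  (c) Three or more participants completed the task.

|A| = 17, |A ∩ B| = 16, |A ∖ B| = 1.
(a) requires A ∩ B = ∅ (|A ∩ B| = 0): false.
(b) requires |A ∩ B| < 9: false.
(c) requires |A ∩ B| ≥ 3: true.

(c)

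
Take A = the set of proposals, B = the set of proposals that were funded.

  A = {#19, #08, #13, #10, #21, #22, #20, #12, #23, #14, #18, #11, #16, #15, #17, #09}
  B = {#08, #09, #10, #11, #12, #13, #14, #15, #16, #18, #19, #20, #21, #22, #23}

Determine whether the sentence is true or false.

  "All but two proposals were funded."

The determiner here denotes the relation: |A ∖ B| = 2.
|A| = 16, |A ∩ B| = 15, |A ∖ B| = 1.
|A ∖ B| = 1, so the statement is false.

False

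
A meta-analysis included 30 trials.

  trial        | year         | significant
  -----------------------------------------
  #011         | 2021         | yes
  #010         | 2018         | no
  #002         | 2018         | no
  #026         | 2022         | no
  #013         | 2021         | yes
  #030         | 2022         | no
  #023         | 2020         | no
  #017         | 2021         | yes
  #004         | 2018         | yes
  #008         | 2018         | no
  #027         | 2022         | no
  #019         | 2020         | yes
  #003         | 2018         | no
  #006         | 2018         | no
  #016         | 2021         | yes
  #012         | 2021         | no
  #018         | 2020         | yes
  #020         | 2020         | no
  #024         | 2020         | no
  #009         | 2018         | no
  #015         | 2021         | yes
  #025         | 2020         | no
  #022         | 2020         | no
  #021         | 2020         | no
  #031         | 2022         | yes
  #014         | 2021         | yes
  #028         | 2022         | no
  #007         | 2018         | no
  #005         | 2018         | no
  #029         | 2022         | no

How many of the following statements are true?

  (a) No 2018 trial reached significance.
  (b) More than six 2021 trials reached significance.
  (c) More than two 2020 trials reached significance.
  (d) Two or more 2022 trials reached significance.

0

(a) 2018: |A| = 9, |A ∩ B| = 1; needs A ∩ B = ∅ (|A ∩ B| = 0) — false.
(b) 2021: |A| = 7, |A ∩ B| = 6; needs |A ∩ B| > 6 — false.
(c) 2020: |A| = 8, |A ∩ B| = 2; needs |A ∩ B| > 2 — false.
(d) 2022: |A| = 6, |A ∩ B| = 1; needs |A ∩ B| ≥ 2 — false.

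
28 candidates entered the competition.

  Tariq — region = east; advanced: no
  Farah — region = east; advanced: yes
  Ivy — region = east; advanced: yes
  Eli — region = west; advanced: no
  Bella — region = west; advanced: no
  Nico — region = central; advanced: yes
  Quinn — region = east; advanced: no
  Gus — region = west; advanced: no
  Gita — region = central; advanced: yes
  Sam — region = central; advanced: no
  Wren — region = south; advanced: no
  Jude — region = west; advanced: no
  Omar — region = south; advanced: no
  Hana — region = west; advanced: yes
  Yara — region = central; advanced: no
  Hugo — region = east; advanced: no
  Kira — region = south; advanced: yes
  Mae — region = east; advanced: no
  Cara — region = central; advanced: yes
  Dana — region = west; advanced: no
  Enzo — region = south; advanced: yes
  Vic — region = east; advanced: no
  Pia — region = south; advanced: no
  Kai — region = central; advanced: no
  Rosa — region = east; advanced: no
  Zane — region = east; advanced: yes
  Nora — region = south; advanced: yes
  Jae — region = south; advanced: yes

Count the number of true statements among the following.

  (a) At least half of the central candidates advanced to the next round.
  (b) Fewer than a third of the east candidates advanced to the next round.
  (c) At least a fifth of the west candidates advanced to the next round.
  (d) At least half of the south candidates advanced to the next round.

2

(a) central: |A| = 6, |A ∩ B| = 3; needs |A ∩ B| ≥ |A ∖ B| — true.
(b) east: |A| = 9, |A ∩ B| = 3; needs |A ∩ B| / |A| < 1/3 — false.
(c) west: |A| = 6, |A ∩ B| = 1; needs |A ∩ B| / |A| ≥ 1/5 — false.
(d) south: |A| = 7, |A ∩ B| = 4; needs |A ∩ B| ≥ |A ∖ B| — true.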